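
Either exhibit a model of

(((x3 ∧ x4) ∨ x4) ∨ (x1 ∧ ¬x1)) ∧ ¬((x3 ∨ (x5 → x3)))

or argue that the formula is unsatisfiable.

x1 = False, x3 = False, x4 = True, x5 = True

  ((x3 ∧ x4) ∨ x4) ∨ (x1 ∧ ¬x1) = True
    (x3 ∧ x4) ∨ x4 = True
      x3 ∧ x4 = False
    x1 ∧ ¬x1 = False
      ¬x1 = True
  ¬((x3 ∨ (x5 → x3))) = True
    x3 ∨ (x5 → x3) = False
      x5 → x3 = False
Both conjuncts True, so the formula holds.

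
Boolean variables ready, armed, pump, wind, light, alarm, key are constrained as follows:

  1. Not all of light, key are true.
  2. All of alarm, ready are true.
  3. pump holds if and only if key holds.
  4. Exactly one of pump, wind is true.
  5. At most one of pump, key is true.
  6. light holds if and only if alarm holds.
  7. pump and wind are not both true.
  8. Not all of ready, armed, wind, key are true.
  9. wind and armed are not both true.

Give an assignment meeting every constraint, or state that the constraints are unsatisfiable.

ready = True, armed = False, pump = False, wind = True, light = True, alarm = True, key = False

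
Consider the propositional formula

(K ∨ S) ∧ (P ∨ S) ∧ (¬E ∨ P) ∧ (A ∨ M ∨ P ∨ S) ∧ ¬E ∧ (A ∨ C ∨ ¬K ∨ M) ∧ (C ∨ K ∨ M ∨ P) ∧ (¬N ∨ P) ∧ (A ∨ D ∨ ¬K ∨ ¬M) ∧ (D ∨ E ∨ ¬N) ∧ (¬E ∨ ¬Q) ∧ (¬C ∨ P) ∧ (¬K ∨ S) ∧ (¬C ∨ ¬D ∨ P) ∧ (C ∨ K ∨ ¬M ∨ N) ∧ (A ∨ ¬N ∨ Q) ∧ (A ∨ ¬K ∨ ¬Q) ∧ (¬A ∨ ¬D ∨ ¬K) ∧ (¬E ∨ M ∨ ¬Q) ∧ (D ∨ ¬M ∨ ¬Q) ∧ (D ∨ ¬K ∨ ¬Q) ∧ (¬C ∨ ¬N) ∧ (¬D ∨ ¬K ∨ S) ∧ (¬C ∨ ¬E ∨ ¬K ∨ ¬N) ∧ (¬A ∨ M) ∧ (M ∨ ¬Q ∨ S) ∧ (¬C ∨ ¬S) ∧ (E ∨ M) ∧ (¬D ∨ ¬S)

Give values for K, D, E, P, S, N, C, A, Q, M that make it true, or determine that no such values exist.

Unit clause (¬E) forces E = False.
In (E ∨ M) only M is left, so M = True.
Set K = True.
  then (¬K ∨ S) forces S = True.
  then (¬C ∨ ¬S) forces C = False.
  then (¬D ∨ ¬S) forces D = False.
  then (A ∨ D ∨ ¬K ∨ ¬M) forces A = True.
  then (D ∨ E ∨ ¬N) forces N = False.
  then (D ∨ ¬M ∨ ¬Q) forces Q = False.
Set P = True.
All clauses satisfied.

K=T; D=F; E=F; P=T; S=T; N=F; C=F; A=T; Q=F; M=T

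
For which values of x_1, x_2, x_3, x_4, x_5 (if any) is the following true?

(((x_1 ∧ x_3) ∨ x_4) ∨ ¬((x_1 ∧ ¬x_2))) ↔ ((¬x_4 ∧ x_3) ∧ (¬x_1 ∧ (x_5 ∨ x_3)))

x_1 = False; x_2 = True; x_3 = True; x_4 = False; x_5 = True

  (((x_1 ∧ x_3) ∨ x_4) ∨ ¬((x_1 ∧ ¬x_2))) ↔ ((¬x_4 ∧ x_3) ∧ (¬x_1 ∧ (x_5 ∨ x_3))) = True
    ((x_1 ∧ x_3) ∨ x_4) ∨ ¬((x_1 ∧ ¬x_2)) = True
      (x_1 ∧ x_3) ∨ x_4 = False
        x_1 ∧ x_3 = False
      ¬((x_1 ∧ ¬x_2)) = True
        x_1 ∧ ¬x_2 = False
          ¬x_2 = False
    (¬x_4 ∧ x_3) ∧ (¬x_1 ∧ (x_5 ∨ x_3)) = True
      ¬x_4 ∧ x_3 = True
        ¬x_4 = True
      ¬x_1 ∧ (x_5 ∨ x_3) = True
        ¬x_1 = True
        x_5 ∨ x_3 = True
The formula evaluates to True.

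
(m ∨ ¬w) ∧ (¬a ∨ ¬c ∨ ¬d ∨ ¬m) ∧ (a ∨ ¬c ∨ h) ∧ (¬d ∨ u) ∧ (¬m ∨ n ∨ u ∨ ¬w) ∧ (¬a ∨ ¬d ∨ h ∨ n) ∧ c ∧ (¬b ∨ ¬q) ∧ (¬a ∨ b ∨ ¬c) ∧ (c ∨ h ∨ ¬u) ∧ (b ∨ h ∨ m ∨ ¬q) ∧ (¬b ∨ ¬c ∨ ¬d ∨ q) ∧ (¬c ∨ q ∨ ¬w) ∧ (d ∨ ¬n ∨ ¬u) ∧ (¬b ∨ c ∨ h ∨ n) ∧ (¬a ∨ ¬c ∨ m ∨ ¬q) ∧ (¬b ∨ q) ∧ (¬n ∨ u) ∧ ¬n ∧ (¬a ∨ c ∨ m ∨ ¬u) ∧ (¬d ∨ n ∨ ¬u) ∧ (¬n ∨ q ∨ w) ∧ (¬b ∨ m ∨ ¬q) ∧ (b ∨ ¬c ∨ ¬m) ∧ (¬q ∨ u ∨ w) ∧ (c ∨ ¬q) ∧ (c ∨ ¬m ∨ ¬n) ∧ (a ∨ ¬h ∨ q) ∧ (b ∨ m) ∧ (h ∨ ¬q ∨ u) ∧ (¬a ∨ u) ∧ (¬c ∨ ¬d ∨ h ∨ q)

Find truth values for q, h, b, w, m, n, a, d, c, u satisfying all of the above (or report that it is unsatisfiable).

Unsatisfiable

Case b = True:
  (c) forces c = True.
  (¬b ∨ ¬q) forces q = False.
  Clause (¬b ∨ q) is falsified — contradiction.
Case b = False:
  (c) forces c = True.
  (¬a ∨ b ∨ ¬c) forces a = False.
  (a ∨ ¬c ∨ h) forces h = True.
  (¬n) forces n = False.
  (b ∨ ¬c ∨ ¬m) forces m = False.
  Clause (b ∨ m) is falsified — contradiction.
Both cases fail, so the formula is unsatisfiable.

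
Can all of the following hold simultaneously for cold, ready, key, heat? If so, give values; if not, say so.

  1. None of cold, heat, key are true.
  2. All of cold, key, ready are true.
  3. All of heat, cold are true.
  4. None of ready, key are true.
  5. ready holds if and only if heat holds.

The formula is unsatisfiable.

Case cold = True:
  Constraint (1) is violated (cold=T) — contradiction.
Case cold = False:
  Constraint (2) is violated (cold=F) — contradiction.
Both cases fail — unsatisfiable.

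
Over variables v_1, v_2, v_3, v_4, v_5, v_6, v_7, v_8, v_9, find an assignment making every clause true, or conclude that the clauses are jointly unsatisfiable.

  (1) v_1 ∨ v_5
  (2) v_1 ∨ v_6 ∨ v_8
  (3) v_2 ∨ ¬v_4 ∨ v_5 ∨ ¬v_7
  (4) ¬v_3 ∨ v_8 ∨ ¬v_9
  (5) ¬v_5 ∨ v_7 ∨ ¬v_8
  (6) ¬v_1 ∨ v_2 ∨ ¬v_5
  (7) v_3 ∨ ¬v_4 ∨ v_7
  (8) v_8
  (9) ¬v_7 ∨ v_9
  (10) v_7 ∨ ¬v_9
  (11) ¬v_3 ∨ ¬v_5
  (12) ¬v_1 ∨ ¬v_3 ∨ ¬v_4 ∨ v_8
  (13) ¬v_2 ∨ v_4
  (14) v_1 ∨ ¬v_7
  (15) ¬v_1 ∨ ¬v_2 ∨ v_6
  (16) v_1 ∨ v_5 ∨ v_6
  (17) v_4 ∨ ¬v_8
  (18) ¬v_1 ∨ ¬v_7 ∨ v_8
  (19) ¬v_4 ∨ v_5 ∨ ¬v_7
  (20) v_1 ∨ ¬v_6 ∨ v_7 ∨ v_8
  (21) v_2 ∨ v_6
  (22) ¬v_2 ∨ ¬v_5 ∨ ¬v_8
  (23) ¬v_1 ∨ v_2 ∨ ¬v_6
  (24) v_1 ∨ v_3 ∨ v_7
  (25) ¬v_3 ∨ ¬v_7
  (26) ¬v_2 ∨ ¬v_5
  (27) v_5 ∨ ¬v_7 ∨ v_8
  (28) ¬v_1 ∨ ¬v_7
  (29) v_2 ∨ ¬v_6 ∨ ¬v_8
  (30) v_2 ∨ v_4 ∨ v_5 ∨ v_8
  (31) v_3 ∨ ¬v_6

Unit clause (v_8) forces v_8 = True.
In (v_4 ∨ ¬v_8) only v_4 is left, so v_4 = True.
Try v_1 = False:
  (v_1 ∨ v_5) forces v_5 = True.
  (¬v_5 ∨ v_7 ∨ ¬v_8) forces v_7 = True.
  clause (v_1 ∨ ¬v_7) is falsified — backtrack.
So v_1 = True.
  then (¬v_1 ∨ ¬v_7) forces v_7 = False.
  then (¬v_5 ∨ v_7 ∨ ¬v_8) forces v_5 = False.
  then (v_3 ∨ ¬v_4 ∨ v_7) forces v_3 = True.
  then (v_7 ∨ ¬v_9) forces v_9 = False.
Set v_2 = True.
  then (¬v_1 ∨ ¬v_2 ∨ v_6) forces v_6 = True.
All clauses satisfied.

v_1=T, v_2=T, v_3=T, v_4=T, v_5=F, v_6=T, v_7=F, v_8=T, v_9=F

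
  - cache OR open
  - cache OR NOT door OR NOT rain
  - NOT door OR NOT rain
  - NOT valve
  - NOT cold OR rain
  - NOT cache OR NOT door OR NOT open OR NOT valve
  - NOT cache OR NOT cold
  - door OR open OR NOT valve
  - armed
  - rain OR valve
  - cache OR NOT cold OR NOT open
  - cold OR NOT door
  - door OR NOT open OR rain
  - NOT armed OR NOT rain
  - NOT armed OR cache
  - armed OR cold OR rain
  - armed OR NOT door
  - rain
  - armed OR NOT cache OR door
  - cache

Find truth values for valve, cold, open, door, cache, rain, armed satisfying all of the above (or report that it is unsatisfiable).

Case valve = True:
  Clause (NOT valve) is falsified — contradiction.
Case valve = False:
  (armed) forces armed = True.
  (rain OR valve) forces rain = True.
  Clause (NOT armed OR NOT rain) is falsified — contradiction.
Both cases fail, so the formula is unsatisfiable.

Unsatisfiable — no assignment works.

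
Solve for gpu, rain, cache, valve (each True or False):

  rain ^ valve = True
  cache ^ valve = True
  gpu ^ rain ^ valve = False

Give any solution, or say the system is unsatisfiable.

gpu=T, rain=T, cache=T, valve=F

rain ^ valve = T ^ F = True ✓
cache ^ valve = T ^ F = True ✓
gpu ^ rain ^ valve = T ^ T ^ F = False ✓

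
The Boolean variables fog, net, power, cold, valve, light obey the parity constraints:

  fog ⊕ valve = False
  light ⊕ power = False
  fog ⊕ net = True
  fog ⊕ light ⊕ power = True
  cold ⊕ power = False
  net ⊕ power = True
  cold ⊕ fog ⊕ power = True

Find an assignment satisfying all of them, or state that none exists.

fog: True, net: False, power: True, cold: True, valve: True, light: True

fog ⊕ valve = T ⊕ T = False ✓
light ⊕ power = T ⊕ T = False ✓
fog ⊕ net = T ⊕ F = True ✓
fog ⊕ light ⊕ power = T ⊕ T ⊕ T = True ✓
cold ⊕ power = T ⊕ T = False ✓
net ⊕ power = F ⊕ T = True ✓
cold ⊕ fog ⊕ power = T ⊕ T ⊕ T = True ✓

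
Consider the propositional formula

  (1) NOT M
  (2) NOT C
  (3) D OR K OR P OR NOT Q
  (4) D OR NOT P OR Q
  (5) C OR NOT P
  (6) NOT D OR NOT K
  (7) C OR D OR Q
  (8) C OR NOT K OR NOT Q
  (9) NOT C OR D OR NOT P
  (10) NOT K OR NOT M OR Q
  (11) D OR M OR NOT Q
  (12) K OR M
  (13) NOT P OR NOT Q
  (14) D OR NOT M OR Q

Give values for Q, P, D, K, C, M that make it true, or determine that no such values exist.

Case C = True:
  Clause (NOT C) is falsified — contradiction.
Case C = False:
  (NOT M) forces M = False.
  (C OR NOT P) forces P = False.
  (K OR M) forces K = True.
  (NOT D OR NOT K) forces D = False.
  (C OR D OR Q) forces Q = True.
  Clause (C OR NOT K OR NOT Q) is falsified — contradiction.
Both cases fail, so the formula is unsatisfiable.

Unsatisfiable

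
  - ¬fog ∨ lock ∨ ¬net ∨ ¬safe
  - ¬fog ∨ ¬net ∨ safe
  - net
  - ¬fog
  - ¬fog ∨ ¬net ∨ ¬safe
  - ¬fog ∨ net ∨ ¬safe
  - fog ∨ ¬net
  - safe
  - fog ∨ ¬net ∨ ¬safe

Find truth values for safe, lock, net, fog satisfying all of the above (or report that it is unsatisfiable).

No satisfying assignment exists.

Case net = True:
  (¬fog) forces fog = False.
  Clause (fog ∨ ¬net) is falsified — contradiction.
Case net = False:
  Clause (net) is falsified — contradiction.
Both cases fail, so the formula is unsatisfiable.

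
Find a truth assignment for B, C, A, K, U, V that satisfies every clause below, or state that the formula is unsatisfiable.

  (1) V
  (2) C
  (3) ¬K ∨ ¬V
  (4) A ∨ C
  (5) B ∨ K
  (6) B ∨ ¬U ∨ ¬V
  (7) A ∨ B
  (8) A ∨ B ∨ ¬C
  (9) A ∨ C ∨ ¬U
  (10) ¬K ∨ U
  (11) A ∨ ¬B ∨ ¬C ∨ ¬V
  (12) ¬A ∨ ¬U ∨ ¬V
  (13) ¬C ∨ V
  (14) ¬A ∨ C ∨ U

B: True, C: True, A: True, K: False, U: False, V: True

Unit clause (V) forces V = True.
Unit clause (C) forces C = True.
In (¬K ∨ ¬V) only ¬K is left, so K = False.
In (B ∨ K) only B is left, so B = True.
In (A ∨ ¬B ∨ ¬C ∨ ¬V) only A is left, so A = True.
In (¬A ∨ ¬U ∨ ¬V) only ¬U is left, so U = False.
All clauses satisfied.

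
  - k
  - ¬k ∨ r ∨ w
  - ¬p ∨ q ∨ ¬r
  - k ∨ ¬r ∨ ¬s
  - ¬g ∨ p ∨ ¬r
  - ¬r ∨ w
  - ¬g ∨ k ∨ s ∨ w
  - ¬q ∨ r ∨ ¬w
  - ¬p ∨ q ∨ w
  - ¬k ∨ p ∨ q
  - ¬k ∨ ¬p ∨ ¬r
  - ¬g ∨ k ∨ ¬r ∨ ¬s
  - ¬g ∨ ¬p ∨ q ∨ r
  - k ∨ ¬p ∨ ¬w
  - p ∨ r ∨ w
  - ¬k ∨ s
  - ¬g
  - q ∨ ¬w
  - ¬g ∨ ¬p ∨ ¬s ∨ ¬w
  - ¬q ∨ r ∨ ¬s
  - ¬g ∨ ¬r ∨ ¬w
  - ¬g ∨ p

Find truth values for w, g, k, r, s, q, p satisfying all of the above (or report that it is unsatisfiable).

w: True, g: False, k: True, r: True, s: True, q: True, p: False

Unit clause (k) forces k = True.
In (¬k ∨ s) only s is left, so s = True.
Unit clause (¬g) forces g = False.
Set w = True.
  then (q ∨ ¬w) forces q = True.
  then (¬q ∨ r ∨ ¬s) forces r = True.
  then (¬k ∨ ¬p ∨ ¬r) forces p = False.
All clauses satisfied.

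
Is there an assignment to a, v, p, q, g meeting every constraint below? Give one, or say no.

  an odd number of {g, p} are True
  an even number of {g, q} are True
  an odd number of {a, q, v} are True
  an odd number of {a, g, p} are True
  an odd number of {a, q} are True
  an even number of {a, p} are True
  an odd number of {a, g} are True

a = False, v = False, p = False, q = True, g = True

{g, p}: 1 true → odd ✓
{g, q}: 2 true → even ✓
{a, q, v}: 1 true → odd ✓
{a, g, p}: 1 true → odd ✓
{a, q}: 1 true → odd ✓
{a, p}: 0 true → even ✓
{a, g}: 1 true → odd ✓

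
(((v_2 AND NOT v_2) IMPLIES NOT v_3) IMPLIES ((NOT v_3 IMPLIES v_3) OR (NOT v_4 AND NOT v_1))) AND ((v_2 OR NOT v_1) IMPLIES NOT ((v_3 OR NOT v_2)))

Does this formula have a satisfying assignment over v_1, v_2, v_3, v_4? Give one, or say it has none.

v_1 = True, v_2 = False, v_3 = True, v_4 = True

  ((v_2 AND NOT v_2) IMPLIES NOT v_3) IMPLIES ((NOT v_3 IMPLIES v_3) OR (NOT v_4 AND NOT v_1)) = True
    (v_2 AND NOT v_2) IMPLIES NOT v_3 = True
      v_2 AND NOT v_2 = False
        NOT v_2 = True
      NOT v_3 = False
    (NOT v_3 IMPLIES v_3) OR (NOT v_4 AND NOT v_1) = True
      NOT v_3 IMPLIES v_3 = True
        NOT v_3 = False
      NOT v_4 AND NOT v_1 = False
        NOT v_4 = False
        NOT v_1 = False
  (v_2 OR NOT v_1) IMPLIES NOT ((v_3 OR NOT v_2)) = True
    v_2 OR NOT v_1 = False
      NOT v_1 = False
    NOT ((v_3 OR NOT v_2)) = False
      v_3 OR NOT v_2 = True
        NOT v_2 = True
Both conjuncts True, so the formula holds.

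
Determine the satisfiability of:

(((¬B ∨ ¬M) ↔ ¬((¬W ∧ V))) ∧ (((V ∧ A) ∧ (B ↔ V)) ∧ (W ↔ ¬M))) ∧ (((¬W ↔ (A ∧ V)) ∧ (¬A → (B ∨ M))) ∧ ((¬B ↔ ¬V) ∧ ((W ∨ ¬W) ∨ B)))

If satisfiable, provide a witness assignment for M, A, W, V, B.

M = True, A = True, W = False, V = True, B = True

  ((¬B ∨ ¬M) ↔ ¬((¬W ∧ V))) ∧ (((V ∧ A) ∧ (B ↔ V)) ∧ (W ↔ ¬M)) = True
    (¬B ∨ ¬M) ↔ ¬((¬W ∧ V)) = True
      ¬B ∨ ¬M = False
        ¬B = False
        ¬M = False
      ¬((¬W ∧ V)) = False
        ¬W ∧ V = True
          ¬W = True
    ((V ∧ A) ∧ (B ↔ V)) ∧ (W ↔ ¬M) = True
      (V ∧ A) ∧ (B ↔ V) = True
        V ∧ A = True
        B ↔ V = True
      W ↔ ¬M = True
        ¬M = False
  ((¬W ↔ (A ∧ V)) ∧ (¬A → (B ∨ M))) ∧ ((¬B ↔ ¬V) ∧ ((W ∨ ¬W) ∨ B)) = True
    (¬W ↔ (A ∧ V)) ∧ (¬A → (B ∨ M)) = True
      ¬W ↔ (A ∧ V) = True
        ¬W = True
        A ∧ V = True
      ¬A → (B ∨ M) = True
        ¬A = False
        B ∨ M = True
    (¬B ↔ ¬V) ∧ ((W ∨ ¬W) ∨ B) = True
      ¬B ↔ ¬V = True
        ¬B = False
        ¬V = False
      (W ∨ ¬W) ∨ B = True
        W ∨ ¬W = True
          ¬W = True
Both conjuncts True, so the formula holds.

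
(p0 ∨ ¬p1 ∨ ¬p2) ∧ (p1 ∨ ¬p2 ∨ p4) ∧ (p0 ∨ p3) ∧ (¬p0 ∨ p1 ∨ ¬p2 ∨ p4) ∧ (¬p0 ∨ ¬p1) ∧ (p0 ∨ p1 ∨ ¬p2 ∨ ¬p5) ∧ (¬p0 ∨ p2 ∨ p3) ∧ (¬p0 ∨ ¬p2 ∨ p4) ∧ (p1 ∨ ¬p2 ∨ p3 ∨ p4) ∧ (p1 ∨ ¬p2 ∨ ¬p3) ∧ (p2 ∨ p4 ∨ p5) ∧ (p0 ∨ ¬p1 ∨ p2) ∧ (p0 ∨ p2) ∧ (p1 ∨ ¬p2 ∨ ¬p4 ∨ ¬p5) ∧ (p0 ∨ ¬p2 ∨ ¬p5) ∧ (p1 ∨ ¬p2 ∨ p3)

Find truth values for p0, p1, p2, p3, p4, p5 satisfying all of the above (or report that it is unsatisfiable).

p0: True, p1: False, p2: False, p3: True, p4: True, p5: True

Set p0 = True.
  then (¬p0 ∨ ¬p1) forces p1 = False.
Set p2 = False.
  then (¬p0 ∨ p2 ∨ p3) forces p3 = True.
Set p4 = True.
Set p5 = True.
All clauses satisfied.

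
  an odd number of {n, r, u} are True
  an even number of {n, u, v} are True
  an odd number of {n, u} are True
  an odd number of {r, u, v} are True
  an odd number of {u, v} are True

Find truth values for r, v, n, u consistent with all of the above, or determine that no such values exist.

r: False; v: True; n: True; u: False

{n, r, u}: 1 true → odd ✓
{n, u, v}: 2 true → even ✓
{n, u}: 1 true → odd ✓
{r, u, v}: 1 true → odd ✓
{u, v}: 1 true → odd ✓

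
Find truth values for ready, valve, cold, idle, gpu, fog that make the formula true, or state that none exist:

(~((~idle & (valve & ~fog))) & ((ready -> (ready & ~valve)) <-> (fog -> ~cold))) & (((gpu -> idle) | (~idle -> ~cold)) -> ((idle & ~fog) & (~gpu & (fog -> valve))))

ready: False, valve: False, cold: False, idle: True, gpu: False, fog: False

  ~((~idle & (valve & ~fog))) & ((ready -> (ready & ~valve)) <-> (fog -> ~cold)) = True
    ~((~idle & (valve & ~fog))) = True
      ~idle & (valve & ~fog) = False
        ~idle = False
        valve & ~fog = False
          ~fog = True
    (ready -> (ready & ~valve)) <-> (fog -> ~cold) = True
      ready -> (ready & ~valve) = True
        ready & ~valve = False
          ~valve = True
      fog -> ~cold = True
        ~cold = True
  ((gpu -> idle) | (~idle -> ~cold)) -> ((idle & ~fog) & (~gpu & (fog -> valve))) = True
    (gpu -> idle) | (~idle -> ~cold) = True
      gpu -> idle = True
      ~idle -> ~cold = True
        ~idle = False
        ~cold = True
    (idle & ~fog) & (~gpu & (fog -> valve)) = True
      idle & ~fog = True
        ~fog = True
      ~gpu & (fog -> valve) = True
        ~gpu = True
        fog -> valve = True
Both conjuncts True, so the formula holds.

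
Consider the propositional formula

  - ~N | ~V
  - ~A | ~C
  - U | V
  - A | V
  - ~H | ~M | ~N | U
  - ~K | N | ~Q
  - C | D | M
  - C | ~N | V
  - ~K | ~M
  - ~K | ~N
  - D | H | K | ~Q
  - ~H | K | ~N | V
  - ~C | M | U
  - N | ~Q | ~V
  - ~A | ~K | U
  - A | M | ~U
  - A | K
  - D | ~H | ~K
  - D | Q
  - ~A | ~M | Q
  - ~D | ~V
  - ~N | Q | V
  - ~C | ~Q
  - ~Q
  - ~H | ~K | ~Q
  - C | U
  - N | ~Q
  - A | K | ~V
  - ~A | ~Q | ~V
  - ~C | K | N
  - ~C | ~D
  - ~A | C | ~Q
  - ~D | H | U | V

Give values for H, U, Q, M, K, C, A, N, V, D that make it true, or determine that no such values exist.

Unit clause (~Q) forces Q = False.
In (D | Q) only D is left, so D = True.
In (~D | ~V) only ~V is left, so V = False.
In (~N | Q | V) only ~N is left, so N = False.
In (~C | ~D) only ~C is left, so C = False.
In (U | V) only U is left, so U = True.
In (A | V) only A is left, so A = True.
In (~A | ~M | Q) only ~M is left, so M = False.
Set H = True.
Set K = True.
All clauses satisfied.

H: True, U: True, Q: False, M: False, K: True, C: False, A: True, N: False, V: False, D: True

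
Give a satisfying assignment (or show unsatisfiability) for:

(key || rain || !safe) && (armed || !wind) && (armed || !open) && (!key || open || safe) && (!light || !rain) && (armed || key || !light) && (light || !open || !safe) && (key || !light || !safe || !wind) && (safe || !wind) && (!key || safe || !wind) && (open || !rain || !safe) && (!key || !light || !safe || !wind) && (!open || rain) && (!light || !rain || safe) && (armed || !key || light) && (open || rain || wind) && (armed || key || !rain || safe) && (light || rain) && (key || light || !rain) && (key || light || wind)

Set safe = False.
  then (safe || !wind) forces wind = False.
Try rain = False:
  (!open || rain) forces open = False.
  clause (open || rain || wind) is falsified — backtrack.
So rain = True.
  then (!light || !rain) forces light = False.
  then (key || light || !rain) forces key = True.
  then (!key || open || safe) forces open = True.
  then (armed || !key || light) forces armed = True.
All clauses satisfied.

safe: False, rain: True, key: True, armed: True, wind: False, open: True, light: False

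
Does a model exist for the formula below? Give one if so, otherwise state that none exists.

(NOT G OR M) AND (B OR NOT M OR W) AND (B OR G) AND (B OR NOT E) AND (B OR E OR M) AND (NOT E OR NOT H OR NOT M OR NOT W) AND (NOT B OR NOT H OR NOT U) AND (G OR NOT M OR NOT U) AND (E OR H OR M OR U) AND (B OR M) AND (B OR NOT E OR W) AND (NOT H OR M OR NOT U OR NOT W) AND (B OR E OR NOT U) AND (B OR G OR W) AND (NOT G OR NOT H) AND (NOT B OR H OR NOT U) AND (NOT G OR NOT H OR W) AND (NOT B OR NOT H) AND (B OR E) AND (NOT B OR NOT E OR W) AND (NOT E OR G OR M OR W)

M = True; U = False; B = True; H = False; E = False; W = False; G = True

Set M = True.
Set U = False.
Try B = False:
  (B OR NOT M OR W) forces W = True.
  (B OR G) forces G = True.
  (B OR NOT E) forces E = False.
  clause (B OR E) is falsified — backtrack.
So B = True.
  then (NOT B OR NOT H) forces H = False.
Set E = False.
Set W = False.
Set G = True.
All clauses satisfied.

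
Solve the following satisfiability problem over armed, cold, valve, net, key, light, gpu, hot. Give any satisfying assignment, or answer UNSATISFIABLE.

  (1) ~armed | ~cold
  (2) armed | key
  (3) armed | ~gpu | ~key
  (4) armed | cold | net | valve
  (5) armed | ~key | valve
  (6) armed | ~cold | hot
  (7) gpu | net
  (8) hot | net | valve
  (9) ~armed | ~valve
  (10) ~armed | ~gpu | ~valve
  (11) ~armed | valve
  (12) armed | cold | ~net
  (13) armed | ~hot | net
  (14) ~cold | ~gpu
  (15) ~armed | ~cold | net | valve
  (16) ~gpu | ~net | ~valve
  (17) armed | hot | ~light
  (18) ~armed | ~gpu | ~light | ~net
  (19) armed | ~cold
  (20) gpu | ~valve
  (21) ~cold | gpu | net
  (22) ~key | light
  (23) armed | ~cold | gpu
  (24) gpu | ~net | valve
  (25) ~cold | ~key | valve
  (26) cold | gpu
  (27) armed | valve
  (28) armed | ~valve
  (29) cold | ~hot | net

Unsatisfiable

Case valve = True:
  (~armed | ~valve) forces armed = False.
  Clause (armed | ~valve) is falsified — contradiction.
Case valve = False:
  (~armed | valve) forces armed = False.
  Clause (armed | valve) is falsified — contradiction.
Both cases fail, so the formula is unsatisfiable.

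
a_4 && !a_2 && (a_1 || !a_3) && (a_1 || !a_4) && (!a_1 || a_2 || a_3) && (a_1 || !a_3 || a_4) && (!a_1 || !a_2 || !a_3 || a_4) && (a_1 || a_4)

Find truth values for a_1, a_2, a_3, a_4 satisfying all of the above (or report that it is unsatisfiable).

a_1=T; a_2=F; a_3=T; a_4=T

Unit clause (a_4) forces a_4 = True.
Unit clause (!a_2) forces a_2 = False.
In (a_1 || !a_4) only a_1 is left, so a_1 = True.
In (!a_1 || a_2 || a_3) only a_3 is left, so a_3 = True.
All clauses satisfied.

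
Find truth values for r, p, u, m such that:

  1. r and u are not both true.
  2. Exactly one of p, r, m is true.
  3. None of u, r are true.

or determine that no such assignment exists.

r = False, p = False, u = False, m = True

  (1) r=F, u=F — not both ✓
  (2) {p, r, m}: 1 true — exactly one ✓
  (3) {u, r}: 0 true — none ✓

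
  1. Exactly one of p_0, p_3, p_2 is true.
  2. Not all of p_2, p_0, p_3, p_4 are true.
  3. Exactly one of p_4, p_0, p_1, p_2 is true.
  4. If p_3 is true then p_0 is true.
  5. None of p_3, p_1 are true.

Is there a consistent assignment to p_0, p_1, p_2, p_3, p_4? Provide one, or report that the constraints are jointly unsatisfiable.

p_0: True, p_1: False, p_2: False, p_3: False, p_4: False

  (1) {p_0, p_3, p_2}: 1 true — exactly one ✓
  (2) {p_2, p_0, p_3, p_4}: 1/4 true — not all ✓
  (3) {p_4, p_0, p_1, p_2}: 1 true — exactly one ✓
  (4) p_3=F ⇒ p_0: vacuous ✓
  (5) {p_3, p_1}: 0 true — none ✓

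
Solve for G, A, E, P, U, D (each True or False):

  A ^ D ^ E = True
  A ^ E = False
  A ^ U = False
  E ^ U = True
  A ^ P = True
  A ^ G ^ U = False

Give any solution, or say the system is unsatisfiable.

Adding constraints 2, 3, 4 mod 2: every variable appears an even number of times on the left, so the left side is 0.
But the right sides sum to 1 (mod 2). 0 ≠ 1 — the system is inconsistent.

UNSATISFIABLE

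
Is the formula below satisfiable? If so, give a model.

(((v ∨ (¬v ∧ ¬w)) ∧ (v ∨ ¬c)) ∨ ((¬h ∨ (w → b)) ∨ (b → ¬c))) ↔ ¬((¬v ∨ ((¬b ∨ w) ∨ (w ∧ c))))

v: True; h: True; w: False; c: True; b: True

  (((v ∨ (¬v ∧ ¬w)) ∧ (v ∨ ¬c)) ∨ ((¬h ∨ (w → b)) ∨ (b → ¬c))) ↔ ¬((¬v ∨ ((¬b ∨ w) ∨ (w ∧ c)))) = True
    ((v ∨ (¬v ∧ ¬w)) ∧ (v ∨ ¬c)) ∨ ((¬h ∨ (w → b)) ∨ (b → ¬c)) = True
      (v ∨ (¬v ∧ ¬w)) ∧ (v ∨ ¬c) = True
        v ∨ (¬v ∧ ¬w) = True
          ¬v ∧ ¬w = False
            ¬v = False
            ¬w = True
        v ∨ ¬c = True
          ¬c = False
      (¬h ∨ (w → b)) ∨ (b → ¬c) = True
        ¬h ∨ (w → b) = True
          ¬h = False
          w → b = True
        b → ¬c = False
          ¬c = False
    ¬((¬v ∨ ((¬b ∨ w) ∨ (w ∧ c)))) = True
      ¬v ∨ ((¬b ∨ w) ∨ (w ∧ c)) = False
        ¬v = False
        (¬b ∨ w) ∨ (w ∧ c) = False
          ¬b ∨ w = False
            ¬b = False
          w ∧ c = False
The formula evaluates to True.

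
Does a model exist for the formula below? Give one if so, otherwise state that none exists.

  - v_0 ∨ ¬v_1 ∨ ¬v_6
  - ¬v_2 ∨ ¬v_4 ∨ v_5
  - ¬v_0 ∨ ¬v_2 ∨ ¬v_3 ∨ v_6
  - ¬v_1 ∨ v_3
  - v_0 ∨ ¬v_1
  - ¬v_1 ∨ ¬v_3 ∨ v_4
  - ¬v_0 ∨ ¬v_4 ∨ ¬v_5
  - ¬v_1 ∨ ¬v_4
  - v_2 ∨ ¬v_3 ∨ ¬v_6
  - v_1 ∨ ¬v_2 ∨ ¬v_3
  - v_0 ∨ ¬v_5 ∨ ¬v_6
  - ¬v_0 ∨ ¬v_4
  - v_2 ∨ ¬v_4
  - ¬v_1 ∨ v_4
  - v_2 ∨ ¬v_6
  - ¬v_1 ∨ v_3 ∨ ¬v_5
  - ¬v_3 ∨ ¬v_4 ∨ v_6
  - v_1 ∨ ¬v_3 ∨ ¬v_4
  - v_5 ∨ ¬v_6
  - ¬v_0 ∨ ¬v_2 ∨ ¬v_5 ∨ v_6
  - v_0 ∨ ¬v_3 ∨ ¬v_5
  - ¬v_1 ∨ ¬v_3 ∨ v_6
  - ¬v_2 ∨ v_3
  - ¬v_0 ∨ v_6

v_0: False; v_1: False; v_2: False; v_3: True; v_4: False; v_5: False; v_6: False

Set v_0 = False.
  then (v_0 ∨ ¬v_1) forces v_1 = False.
Set v_2 = False.
  then (v_2 ∨ ¬v_4) forces v_4 = False.
  then (v_2 ∨ ¬v_6) forces v_6 = False.
Set v_3 = True.
  then (v_0 ∨ ¬v_3 ∨ ¬v_5) forces v_5 = False.
All clauses satisfied.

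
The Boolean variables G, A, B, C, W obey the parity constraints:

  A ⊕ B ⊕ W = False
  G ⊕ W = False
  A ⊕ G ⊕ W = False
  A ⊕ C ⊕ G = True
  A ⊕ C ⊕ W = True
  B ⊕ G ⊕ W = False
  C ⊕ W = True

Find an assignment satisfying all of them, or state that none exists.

G = False, A = False, B = False, C = True, W = False

A ⊕ B ⊕ W = F ⊕ F ⊕ F = False ✓
G ⊕ W = F ⊕ F = False ✓
A ⊕ G ⊕ W = F ⊕ F ⊕ F = False ✓
A ⊕ C ⊕ G = F ⊕ T ⊕ F = True ✓
A ⊕ C ⊕ W = F ⊕ T ⊕ F = True ✓
B ⊕ G ⊕ W = F ⊕ F ⊕ F = False ✓
C ⊕ W = T ⊕ F = True ✓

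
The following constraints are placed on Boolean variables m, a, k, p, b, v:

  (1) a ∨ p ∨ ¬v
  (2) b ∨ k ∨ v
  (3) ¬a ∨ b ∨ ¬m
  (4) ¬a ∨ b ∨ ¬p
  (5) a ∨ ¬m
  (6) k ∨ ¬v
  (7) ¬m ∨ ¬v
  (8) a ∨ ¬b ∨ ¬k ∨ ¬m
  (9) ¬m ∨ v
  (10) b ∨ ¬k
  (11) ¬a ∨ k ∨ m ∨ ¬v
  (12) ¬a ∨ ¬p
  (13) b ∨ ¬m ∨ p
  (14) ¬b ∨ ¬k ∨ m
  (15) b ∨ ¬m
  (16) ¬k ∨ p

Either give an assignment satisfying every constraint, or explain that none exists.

Set m = False.
Set a = True.
  then (¬a ∨ ¬p) forces p = False.
  then (¬k ∨ p) forces k = False.
  then (k ∨ ¬v) forces v = False.
  then (b ∨ k ∨ v) forces b = True.
All clauses satisfied.

m = False; a = True; k = False; p = False; b = True; v = False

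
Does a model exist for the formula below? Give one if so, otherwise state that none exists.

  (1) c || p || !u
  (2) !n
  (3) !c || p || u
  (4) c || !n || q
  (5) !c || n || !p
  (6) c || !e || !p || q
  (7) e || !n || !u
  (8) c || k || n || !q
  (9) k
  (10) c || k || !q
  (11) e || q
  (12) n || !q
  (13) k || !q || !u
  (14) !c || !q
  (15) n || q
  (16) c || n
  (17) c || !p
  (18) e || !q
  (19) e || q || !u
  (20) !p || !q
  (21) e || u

Case n = True:
  Clause (!n) is falsified — contradiction.
Case n = False:
  (k) forces k = True.
  (n || !q) forces q = False.
  Clause (n || q) is falsified — contradiction.
Both cases fail, so the formula is unsatisfiable.

No satisfying assignment exists.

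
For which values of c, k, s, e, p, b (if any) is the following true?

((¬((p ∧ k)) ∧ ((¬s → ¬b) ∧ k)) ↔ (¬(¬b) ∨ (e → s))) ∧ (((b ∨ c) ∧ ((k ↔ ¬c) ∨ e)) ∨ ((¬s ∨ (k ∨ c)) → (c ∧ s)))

c = True; k = False; s = False; e = True; p = True; b = False

  (¬((p ∧ k)) ∧ ((¬s → ¬b) ∧ k)) ↔ (¬(¬b) ∨ (e → s)) = True
    ¬((p ∧ k)) ∧ ((¬s → ¬b) ∧ k) = False
      ¬((p ∧ k)) = True
        p ∧ k = False
      (¬s → ¬b) ∧ k = False
        ¬s → ¬b = True
          ¬s = True
          ¬b = True
    ¬(¬b) ∨ (e → s) = False
      ¬(¬b) = False
        ¬b = True
      e → s = False
  ((b ∨ c) ∧ ((k ↔ ¬c) ∨ e)) ∨ ((¬s ∨ (k ∨ c)) → (c ∧ s)) = True
    (b ∨ c) ∧ ((k ↔ ¬c) ∨ e) = True
      b ∨ c = True
      (k ↔ ¬c) ∨ e = True
        k ↔ ¬c = True
          ¬c = False
    (¬s ∨ (k ∨ c)) → (c ∧ s) = False
      ¬s ∨ (k ∨ c) = True
        ¬s = True
        k ∨ c = True
      c ∧ s = False
Both conjuncts True, so the formula holds.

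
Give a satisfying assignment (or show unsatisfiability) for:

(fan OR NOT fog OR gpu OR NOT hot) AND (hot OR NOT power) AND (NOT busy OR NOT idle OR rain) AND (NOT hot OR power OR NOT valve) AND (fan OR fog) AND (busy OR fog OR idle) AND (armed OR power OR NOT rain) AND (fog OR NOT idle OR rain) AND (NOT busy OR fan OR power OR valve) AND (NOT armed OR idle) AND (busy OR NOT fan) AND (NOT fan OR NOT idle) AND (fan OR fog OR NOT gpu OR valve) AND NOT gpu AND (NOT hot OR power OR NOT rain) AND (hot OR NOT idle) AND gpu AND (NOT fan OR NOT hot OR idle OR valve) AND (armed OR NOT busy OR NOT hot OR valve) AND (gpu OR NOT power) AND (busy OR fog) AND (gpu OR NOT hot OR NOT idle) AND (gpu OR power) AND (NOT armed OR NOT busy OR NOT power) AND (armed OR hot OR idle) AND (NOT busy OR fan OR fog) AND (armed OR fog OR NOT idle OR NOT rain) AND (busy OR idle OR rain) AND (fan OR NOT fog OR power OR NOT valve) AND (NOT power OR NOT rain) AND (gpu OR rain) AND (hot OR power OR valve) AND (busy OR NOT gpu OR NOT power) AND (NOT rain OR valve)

No satisfying assignment exists.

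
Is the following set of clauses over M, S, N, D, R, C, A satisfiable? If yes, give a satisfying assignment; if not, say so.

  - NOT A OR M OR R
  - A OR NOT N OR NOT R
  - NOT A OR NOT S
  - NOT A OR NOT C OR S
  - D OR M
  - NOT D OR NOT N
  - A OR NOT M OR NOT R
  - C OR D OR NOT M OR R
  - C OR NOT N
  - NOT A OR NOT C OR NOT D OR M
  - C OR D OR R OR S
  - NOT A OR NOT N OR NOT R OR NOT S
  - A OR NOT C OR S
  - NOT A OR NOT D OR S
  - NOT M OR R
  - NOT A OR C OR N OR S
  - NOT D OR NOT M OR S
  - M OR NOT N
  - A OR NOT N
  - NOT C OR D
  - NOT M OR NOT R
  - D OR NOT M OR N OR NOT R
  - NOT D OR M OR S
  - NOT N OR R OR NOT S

Set M = False.
  then (D OR M) forces D = True.
  then (NOT D OR NOT N) forces N = False.
  then (NOT D OR M OR S) forces S = True.
  then (NOT A OR NOT S) forces A = False.
Set R = True.
Set C = False.
All clauses satisfied.

M=F, S=T, N=F, D=T, R=T, C=F, A=F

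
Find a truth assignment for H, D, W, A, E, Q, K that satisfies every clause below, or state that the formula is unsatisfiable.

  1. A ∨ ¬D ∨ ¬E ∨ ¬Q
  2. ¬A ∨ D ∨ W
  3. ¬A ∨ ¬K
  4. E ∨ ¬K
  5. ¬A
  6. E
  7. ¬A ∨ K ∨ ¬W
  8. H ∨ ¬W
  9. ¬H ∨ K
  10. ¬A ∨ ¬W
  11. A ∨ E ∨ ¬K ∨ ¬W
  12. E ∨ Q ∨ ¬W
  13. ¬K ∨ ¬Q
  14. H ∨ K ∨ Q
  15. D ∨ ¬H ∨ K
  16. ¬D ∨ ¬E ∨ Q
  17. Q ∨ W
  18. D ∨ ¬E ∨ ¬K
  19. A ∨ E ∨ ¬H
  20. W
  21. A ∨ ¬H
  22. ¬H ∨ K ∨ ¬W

Case W = True:
  (¬A) forces A = False.
  (E) forces E = True.
  (H ∨ ¬W) forces H = True.
  Clause (A ∨ ¬H) is falsified — contradiction.
Case W = False:
  Clause (W) is falsified — contradiction.
Both cases fail, so the formula is unsatisfiable.

The formula is unsatisfiable.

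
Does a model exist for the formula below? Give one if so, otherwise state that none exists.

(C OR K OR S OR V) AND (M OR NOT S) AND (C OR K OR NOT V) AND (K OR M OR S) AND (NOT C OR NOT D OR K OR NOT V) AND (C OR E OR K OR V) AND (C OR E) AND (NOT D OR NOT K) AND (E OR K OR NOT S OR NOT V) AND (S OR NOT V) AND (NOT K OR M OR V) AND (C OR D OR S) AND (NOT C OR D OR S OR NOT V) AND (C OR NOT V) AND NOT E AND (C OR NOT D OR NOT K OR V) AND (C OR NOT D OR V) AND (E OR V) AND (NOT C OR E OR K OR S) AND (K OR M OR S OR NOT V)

S=T; M=T; K=T; V=T; D=F; E=F; C=T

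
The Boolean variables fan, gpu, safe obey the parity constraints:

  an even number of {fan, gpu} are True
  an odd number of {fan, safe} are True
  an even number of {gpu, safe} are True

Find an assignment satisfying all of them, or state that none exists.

Adding constraints 1, 2, 3 mod 2: every variable appears an even number of times on the left, so the left side is 0.
But the right sides sum to 1 (mod 2). 0 ≠ 1 — the system is inconsistent.

Unsatisfiable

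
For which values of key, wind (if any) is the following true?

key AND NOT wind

key = True, wind = False

  NOT wind = True
Both conjuncts True, so the formula holds.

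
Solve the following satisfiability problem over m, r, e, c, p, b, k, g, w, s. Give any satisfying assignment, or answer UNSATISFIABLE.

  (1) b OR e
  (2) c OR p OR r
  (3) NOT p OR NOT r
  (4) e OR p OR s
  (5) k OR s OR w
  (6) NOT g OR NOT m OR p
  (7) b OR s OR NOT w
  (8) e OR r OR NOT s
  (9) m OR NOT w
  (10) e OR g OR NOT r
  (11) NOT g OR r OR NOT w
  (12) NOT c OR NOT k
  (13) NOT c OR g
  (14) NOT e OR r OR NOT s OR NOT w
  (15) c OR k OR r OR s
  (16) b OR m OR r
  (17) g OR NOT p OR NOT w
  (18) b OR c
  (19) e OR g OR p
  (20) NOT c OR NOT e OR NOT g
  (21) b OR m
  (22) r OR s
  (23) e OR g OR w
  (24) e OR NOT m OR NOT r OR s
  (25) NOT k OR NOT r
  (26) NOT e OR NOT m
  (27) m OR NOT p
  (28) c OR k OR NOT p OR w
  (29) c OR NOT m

m = False, r = True, e = True, c = False, p = False, b = True, k = False, g = False, w = False, s = True

Set m = False.
  then (m OR NOT w) forces w = False.
  then (b OR m) forces b = True.
  then (m OR NOT p) forces p = False.
Set r = True.
  then (NOT k OR NOT r) forces k = False.
  then (k OR s OR w) forces s = True.
Set e = True.
Try c = True:
  (NOT c OR g) forces g = True.
  clause (NOT c OR NOT e OR NOT g) is falsified — backtrack.
So c = False.
Set g = False.
All clauses satisfied.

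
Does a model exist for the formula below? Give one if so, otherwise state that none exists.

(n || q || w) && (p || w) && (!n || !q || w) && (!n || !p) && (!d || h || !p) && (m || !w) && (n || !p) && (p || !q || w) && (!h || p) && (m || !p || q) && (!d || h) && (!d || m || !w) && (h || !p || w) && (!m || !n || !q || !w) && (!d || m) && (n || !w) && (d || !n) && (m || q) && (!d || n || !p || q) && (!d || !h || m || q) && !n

Case n = True:
  Clause (!n) is falsified — contradiction.
Case n = False:
  (n || !p) forces p = False.
  (p || w) forces w = True.
  Clause (n || !w) is falsified — contradiction.
Both cases fail, so the formula is unsatisfiable.

No satisfying assignment exists.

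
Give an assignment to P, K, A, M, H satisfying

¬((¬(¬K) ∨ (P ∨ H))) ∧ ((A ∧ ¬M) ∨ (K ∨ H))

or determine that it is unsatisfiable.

P = False; K = False; A = True; M = False; H = False

  ¬((¬(¬K) ∨ (P ∨ H))) = True
    ¬(¬K) ∨ (P ∨ H) = False
      ¬(¬K) = False
        ¬K = True
      P ∨ H = False
  (A ∧ ¬M) ∨ (K ∨ H) = True
    A ∧ ¬M = True
      ¬M = True
    K ∨ H = False
Both conjuncts True, so the formula holds.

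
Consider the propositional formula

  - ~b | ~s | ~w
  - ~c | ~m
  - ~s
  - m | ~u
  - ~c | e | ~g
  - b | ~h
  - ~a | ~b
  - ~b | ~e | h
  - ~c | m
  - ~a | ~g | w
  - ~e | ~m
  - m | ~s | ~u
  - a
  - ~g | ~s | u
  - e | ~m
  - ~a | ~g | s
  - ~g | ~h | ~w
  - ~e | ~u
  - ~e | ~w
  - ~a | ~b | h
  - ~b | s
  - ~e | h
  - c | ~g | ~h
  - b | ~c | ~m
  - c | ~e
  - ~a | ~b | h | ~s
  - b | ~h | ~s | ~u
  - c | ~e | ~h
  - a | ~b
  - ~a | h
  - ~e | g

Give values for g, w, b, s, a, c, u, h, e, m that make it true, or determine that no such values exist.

No satisfying assignment exists.

Case s = True:
  Clause (~s) is falsified — contradiction.
Case s = False:
  (a) forces a = True.
  (~a | ~b) forces b = False.
  (b | ~h) forces h = False.
  Clause (~a | h) is falsified — contradiction.
Both cases fail, so the formula is unsatisfiable.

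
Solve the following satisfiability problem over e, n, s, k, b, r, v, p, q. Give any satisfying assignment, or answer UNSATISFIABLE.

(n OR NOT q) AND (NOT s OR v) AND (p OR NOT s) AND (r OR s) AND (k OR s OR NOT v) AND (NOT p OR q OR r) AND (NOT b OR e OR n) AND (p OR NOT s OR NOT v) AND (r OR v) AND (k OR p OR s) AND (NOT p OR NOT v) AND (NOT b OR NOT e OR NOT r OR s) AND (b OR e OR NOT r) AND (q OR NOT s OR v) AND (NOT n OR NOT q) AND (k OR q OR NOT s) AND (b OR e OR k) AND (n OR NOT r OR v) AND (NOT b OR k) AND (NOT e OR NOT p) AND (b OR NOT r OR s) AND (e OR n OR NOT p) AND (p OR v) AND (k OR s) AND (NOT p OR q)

e=F, n=T, s=F, k=T, b=T, r=T, v=T, p=F, q=F

Set e = False.
Set n = True.
  then (NOT n OR NOT q) forces q = False.
  then (NOT p OR q) forces p = False.
  then (p OR NOT s) forces s = False.
  then (r OR s) forces r = True.
  then (k OR p OR s) forces k = True.
  then (b OR e OR NOT r) forces b = True.
  then (p OR v) forces v = True.
All clauses satisfied.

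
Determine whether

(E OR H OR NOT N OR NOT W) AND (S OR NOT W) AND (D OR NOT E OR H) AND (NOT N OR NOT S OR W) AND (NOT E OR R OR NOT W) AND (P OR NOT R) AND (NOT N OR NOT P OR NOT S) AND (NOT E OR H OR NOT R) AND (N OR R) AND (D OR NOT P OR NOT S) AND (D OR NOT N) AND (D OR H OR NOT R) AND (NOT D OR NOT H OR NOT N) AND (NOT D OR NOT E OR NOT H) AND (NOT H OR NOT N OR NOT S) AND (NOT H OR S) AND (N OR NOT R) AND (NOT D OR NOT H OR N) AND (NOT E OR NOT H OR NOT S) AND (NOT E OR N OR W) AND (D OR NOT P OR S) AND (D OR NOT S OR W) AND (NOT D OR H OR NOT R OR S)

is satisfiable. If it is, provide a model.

Try N = False:
  (N OR R) forces R = True.
  clause (N OR NOT R) is falsified — backtrack.
So N = True.
  then (D OR NOT N) forces D = True.
  then (NOT D OR NOT H OR NOT N) forces H = False.
Set S = False.
  then (S OR NOT W) forces W = False.
  then (NOT D OR H OR NOT R OR S) forces R = False.
Set E = True.
Set P = False.
All clauses satisfied.

N: True, D: True, S: False, W: False, E: True, H: False, P: False, R: False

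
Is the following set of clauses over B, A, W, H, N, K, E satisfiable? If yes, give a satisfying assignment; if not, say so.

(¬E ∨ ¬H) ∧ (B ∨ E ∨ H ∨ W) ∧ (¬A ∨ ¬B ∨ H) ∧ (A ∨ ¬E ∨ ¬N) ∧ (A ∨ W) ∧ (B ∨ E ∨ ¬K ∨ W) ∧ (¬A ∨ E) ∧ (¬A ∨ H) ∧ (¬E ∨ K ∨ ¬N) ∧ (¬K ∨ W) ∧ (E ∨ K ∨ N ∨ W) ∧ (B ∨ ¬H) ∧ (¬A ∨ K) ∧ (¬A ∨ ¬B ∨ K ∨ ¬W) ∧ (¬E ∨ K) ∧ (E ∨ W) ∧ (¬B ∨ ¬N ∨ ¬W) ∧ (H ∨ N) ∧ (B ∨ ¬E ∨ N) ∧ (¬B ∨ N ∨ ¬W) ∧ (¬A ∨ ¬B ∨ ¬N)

B=F, A=F, W=T, H=F, N=T, K=T, E=F

Set B = False.
  then (B ∨ ¬H) forces H = False.
  then (H ∨ N) forces N = True.
  then (¬A ∨ H) forces A = False.
  then (A ∨ ¬E ∨ ¬N) forces E = False.
  then (A ∨ W) forces W = True.
Set K = True.
All clauses satisfied.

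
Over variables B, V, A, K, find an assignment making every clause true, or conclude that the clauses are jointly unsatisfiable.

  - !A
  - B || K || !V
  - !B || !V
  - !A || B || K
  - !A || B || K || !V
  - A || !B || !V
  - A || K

B = True; V = False; A = False; K = True

Unit clause (!A) forces A = False.
In (A || K) only K is left, so K = True.
Set B = True.
  then (!B || !V) forces V = False.
All clauses satisfied.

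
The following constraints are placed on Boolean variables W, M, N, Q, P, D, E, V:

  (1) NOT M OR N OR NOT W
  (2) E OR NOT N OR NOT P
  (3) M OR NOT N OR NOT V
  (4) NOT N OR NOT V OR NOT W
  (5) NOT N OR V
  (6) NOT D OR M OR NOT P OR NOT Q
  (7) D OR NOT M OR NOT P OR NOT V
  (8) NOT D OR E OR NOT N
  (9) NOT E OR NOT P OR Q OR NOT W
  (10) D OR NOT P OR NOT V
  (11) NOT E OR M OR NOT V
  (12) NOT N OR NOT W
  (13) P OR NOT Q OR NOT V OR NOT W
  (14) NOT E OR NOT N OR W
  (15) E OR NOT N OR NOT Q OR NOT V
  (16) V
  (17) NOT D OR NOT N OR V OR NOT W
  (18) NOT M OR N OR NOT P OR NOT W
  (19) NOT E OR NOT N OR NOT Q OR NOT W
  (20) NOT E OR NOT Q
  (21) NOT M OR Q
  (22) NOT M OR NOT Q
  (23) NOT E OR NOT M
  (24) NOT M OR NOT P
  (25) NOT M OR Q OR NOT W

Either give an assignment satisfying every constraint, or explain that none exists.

Unit clause (V) forces V = True.
Set W = False.
Try M = True:
  (NOT M OR Q) forces Q = True.
  clause (NOT M OR NOT Q) is falsified — backtrack.
So M = False.
  then (M OR NOT N OR NOT V) forces N = False.
  then (NOT E OR M OR NOT V) forces E = False.
Set Q = False.
Set P = False.
Set D = True.
All clauses satisfied.

W=F; M=F; N=F; Q=F; P=F; D=T; E=F; V=T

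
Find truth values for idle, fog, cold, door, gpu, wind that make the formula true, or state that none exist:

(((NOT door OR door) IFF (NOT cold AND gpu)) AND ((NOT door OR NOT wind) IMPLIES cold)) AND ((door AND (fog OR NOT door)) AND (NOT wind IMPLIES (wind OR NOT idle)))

idle = True; fog = True; cold = False; door = True; gpu = True; wind = True

  ((NOT door OR door) IFF (NOT cold AND gpu)) AND ((NOT door OR NOT wind) IMPLIES cold) = True
    (NOT door OR door) IFF (NOT cold AND gpu) = True
      NOT door OR door = True
        NOT door = False
      NOT cold AND gpu = True
        NOT cold = True
    (NOT door OR NOT wind) IMPLIES cold = True
      NOT door OR NOT wind = False
        NOT door = False
        NOT wind = False
  (door AND (fog OR NOT door)) AND (NOT wind IMPLIES (wind OR NOT idle)) = True
    door AND (fog OR NOT door) = True
      fog OR NOT door = True
        NOT door = False
    NOT wind IMPLIES (wind OR NOT idle) = True
      NOT wind = False
      wind OR NOT idle = True
        NOT idle = False
Both conjuncts True, so the formula holds.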